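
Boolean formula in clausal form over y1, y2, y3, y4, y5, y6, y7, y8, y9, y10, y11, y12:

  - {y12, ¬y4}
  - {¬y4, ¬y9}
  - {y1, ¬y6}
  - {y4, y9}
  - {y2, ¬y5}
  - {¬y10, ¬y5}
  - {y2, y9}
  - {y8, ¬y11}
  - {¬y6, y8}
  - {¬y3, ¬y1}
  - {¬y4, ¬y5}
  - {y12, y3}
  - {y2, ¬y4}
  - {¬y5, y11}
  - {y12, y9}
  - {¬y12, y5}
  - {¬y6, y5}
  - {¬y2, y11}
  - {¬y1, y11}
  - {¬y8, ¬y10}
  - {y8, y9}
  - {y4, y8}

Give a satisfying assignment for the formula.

y6 occurs only negated in the remaining clauses — set y6 = False.
Pure literal: y10 appears only negated; assign y10 = False.
Set y1 = False and propagate.
The remaining clauses are satisfied by y2 = False, y3 = True, y4 = False, y5 = False, y7 = False, y8 = True, y9 = True, y11 = False, y12 = False.
Every clause has at least one true literal under this assignment.
Check each clause:
  1. {y12, ¬y4} — ¬y4 is true.
  2. {¬y4, ¬y9} — ¬y4 is true.
  3. {¬y6, y1} — ¬y6 is true.
  4. {y9, y4} — y9 is true.
  5. {y2, ¬y5} — ¬y5 is true.
  6. {¬y5, ¬y10} — ¬y5 is true.
  7. {y2, y9} — y9 is true.
  8. {¬y11, y8} — y8 is true.
  9. {¬y6, y8} — y8 is true.
  10. {¬y3, ¬y1} — ¬y1 is true.
  11. {¬y5, ¬y4} — ¬y5 is true.
  12. {y3, y12} — y3 is true.
  13. {¬y4, y2} — ¬y4 is true.
  14. {y11, ¬y5} — ¬y5 is true.
  15. {y12, y9} — y9 is true.
  16. {¬y12, y5} — ¬y12 is true.
  17. {¬y6, y5} — ¬y6 is true.
  18. {y11, ¬y2} — ¬y2 is true.
  19. {y11, ¬y1} — ¬y1 is true.
  20. {¬y10, ¬y8} — ¬y10 is true.
  21. {y9, y8} — y8 is true.
  22. {y8, y4} — y8 is true.

y1 = 0  y2 = 0  y3 = 1  y4 = 0  y5 = 0  y6 = 0  y7 = 0  y8 = 1  y9 = 1  y10 = 0  y11 = 0  y12 = 0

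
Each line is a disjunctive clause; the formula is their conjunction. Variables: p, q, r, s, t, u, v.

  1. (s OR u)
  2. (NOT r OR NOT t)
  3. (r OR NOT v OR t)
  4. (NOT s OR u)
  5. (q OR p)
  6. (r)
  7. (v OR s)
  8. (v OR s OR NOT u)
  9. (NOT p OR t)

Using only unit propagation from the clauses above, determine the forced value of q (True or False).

True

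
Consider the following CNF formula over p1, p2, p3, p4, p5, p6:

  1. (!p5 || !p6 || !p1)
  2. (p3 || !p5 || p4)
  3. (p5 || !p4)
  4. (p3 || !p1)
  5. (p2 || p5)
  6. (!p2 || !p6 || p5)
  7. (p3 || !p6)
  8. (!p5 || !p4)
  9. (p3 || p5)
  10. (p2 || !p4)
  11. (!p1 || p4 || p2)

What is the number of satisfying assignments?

The models are:
  p1=F p2=F p3=T p4=F p5=T p6=F
  p1=F p2=F p3=T p4=F p5=T p6=T
  p1=F p2=T p3=T p4=F p5=F p6=F
  p1=F p2=T p3=T p4=F p5=T p6=F
  p1=F p2=T p3=T p4=F p5=T p6=T
  p1=T p2=T p3=T p4=F p5=F p6=F
  p1=T p2=T p3=T p4=F p5=T p6=F
Count: 7.

7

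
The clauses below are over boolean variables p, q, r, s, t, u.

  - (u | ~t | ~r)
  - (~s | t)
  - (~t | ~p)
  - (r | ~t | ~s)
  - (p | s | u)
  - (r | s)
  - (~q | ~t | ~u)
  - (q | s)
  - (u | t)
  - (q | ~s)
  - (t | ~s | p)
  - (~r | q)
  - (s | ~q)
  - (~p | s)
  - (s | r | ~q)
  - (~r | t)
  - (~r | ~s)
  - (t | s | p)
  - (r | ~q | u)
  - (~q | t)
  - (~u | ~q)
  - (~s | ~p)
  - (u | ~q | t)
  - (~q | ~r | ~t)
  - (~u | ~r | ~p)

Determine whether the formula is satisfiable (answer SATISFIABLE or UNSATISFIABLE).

UNSATISFIABLE

s = True:
  propagation gives t=True, p=False, r=True; an empty clause results — contradiction.
s = False:
  propagation gives r=True, q=True; an empty clause results — contradiction.
Every branch closes, so no satisfying assignment exists.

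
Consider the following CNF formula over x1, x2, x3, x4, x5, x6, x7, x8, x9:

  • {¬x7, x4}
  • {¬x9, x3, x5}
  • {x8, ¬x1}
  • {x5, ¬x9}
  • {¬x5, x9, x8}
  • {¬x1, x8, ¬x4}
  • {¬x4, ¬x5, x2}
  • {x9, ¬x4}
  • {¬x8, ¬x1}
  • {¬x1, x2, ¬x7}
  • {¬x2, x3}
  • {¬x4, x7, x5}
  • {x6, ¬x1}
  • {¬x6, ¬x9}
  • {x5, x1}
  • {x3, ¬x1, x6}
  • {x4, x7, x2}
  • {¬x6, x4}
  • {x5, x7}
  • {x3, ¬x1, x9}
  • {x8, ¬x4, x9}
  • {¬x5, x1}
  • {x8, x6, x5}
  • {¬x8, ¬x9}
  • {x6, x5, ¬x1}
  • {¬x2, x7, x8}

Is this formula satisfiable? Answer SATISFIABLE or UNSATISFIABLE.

UNSATISFIABLE

x1 = True:
  propagation gives x8=True; an empty clause results — contradiction.
x1 = False:
  propagation gives x5=True; an empty clause results — contradiction.
Every branch closes, so no satisfying assignment exists.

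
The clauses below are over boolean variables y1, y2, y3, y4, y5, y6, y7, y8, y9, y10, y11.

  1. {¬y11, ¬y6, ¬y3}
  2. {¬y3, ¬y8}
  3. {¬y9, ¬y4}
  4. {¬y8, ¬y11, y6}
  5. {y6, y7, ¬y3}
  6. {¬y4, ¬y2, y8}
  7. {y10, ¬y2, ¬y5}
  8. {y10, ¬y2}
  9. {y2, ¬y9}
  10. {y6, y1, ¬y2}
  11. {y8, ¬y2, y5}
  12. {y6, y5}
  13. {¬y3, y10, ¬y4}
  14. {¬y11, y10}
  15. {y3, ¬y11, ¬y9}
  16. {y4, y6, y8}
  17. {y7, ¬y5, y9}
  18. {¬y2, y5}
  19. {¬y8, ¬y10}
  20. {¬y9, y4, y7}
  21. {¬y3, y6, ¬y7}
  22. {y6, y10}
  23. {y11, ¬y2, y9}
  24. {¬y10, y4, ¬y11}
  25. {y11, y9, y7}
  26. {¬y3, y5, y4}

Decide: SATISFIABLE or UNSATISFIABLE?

Branch on y1: take y1 = False.
Try y2 = False.
  then y9 is forced to False.
The remaining clauses are satisfied by y3 = False, y4 = True, y5 = True, y6 = True, y7 = True, y8 = False, y10 = False, y11 = False.
So y1 = F, y2 = F, y3 = F, y4 = T, y5 = T, y6 = T, y7 = T, y8 = F, y9 = F, y10 = F, y11 = F is a satisfying assignment.

SATISFIABLE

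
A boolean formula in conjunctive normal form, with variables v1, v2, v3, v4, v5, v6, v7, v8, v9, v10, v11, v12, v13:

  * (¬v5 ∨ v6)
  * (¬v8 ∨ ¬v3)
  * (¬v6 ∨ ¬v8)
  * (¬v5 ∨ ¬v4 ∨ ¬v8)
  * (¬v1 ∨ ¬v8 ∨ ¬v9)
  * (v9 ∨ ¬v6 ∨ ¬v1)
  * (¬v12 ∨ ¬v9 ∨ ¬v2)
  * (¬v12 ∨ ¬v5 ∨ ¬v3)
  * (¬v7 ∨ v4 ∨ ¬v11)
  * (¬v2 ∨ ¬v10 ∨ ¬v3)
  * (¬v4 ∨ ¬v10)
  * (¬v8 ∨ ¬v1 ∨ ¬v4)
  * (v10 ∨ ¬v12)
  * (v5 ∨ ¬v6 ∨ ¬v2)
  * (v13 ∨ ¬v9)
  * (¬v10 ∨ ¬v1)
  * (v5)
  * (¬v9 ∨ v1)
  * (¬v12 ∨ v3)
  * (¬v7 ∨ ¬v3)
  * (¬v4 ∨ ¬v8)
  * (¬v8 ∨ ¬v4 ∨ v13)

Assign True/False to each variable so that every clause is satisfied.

v1=False, v2=False, v3=False, v4=False, v5=True, v6=True, v7=False, v8=False, v9=False, v10=False, v11=False, v12=False, v13=False

Unit propagation: (v5) forces v5 = True.
Unit propagation: (v6) forces v6 = True.
Unit propagation: (¬v8) forces v8 = False.
v2 occurs only negated in the remaining clauses — set v2 = False.
v7 occurs only negated in the remaining clauses — set v7 = False.
Try v1 = False.
  then v9 is forced to False.
Set v3 = False and propagate.
  then v12 is forced to False.
Try v4 = False.
v10, v11, v13 are now unconstrained; take v10 = False, v11 = False, v13 = False.
Every clause has at least one true literal under this assignment.
Check each clause:
  1. (¬v5 ∨ v6) — v6 is true.
  2. (¬v3 ∨ ¬v8) — ¬v8 is true.
  3. (¬v8 ∨ ¬v6) — ¬v8 is true.
  4. (¬v4 ∨ ¬v8 ∨ ¬v5) — ¬v8 is true.
  5. (¬v9 ∨ ¬v8 ∨ ¬v1) — ¬v8 is true.
  6. (¬v6 ∨ v9 ∨ ¬v1) — ¬v1 is true.
  7. (¬v9 ∨ ¬v2 ∨ ¬v12) — ¬v12 is true.
  8. (¬v12 ∨ ¬v3 ∨ ¬v5) — ¬v12 is true.
  9. (¬v11 ∨ v4 ∨ ¬v7) — ¬v7 is true.
  10. (¬v10 ∨ ¬v3 ∨ ¬v2) — ¬v3 is true.
  11. (¬v4 ∨ ¬v10) — ¬v4 is true.
  12. (¬v8 ∨ ¬v1 ∨ ¬v4) — ¬v8 is true.
  13. (v10 ∨ ¬v12) — ¬v12 is true.
  14. (¬v2 ∨ ¬v6 ∨ v5) — v5 is true.
  15. (¬v9 ∨ v13) — ¬v9 is true.
  16. (¬v1 ∨ ¬v10) — ¬v10 is true.
  17. (v5) — v5 is true.
  18. (v1 ∨ ¬v9) — ¬v9 is true.
  19. (v3 ∨ ¬v12) — ¬v12 is true.
  20. (¬v7 ∨ ¬v3) — ¬v7 is true.
  21. (¬v8 ∨ ¬v4) — ¬v8 is true.
  22. (¬v4 ∨ v13 ∨ ¬v8) — ¬v8 is true.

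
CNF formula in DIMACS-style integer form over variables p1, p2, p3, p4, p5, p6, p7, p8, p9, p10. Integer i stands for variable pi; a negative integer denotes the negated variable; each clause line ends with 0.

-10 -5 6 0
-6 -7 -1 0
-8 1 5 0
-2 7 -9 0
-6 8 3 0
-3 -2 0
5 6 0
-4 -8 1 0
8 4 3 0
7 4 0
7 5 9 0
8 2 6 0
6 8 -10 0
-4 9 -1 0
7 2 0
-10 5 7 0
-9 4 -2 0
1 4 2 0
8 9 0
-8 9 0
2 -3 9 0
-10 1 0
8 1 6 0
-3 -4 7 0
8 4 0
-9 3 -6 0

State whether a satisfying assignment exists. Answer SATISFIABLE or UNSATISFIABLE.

Pure literal: p10 appears only negated; assign p10 = False.
Try p1 = False.
Set p2 = False and propagate.
  then p7 is forced to True.
  then p4 is forced to True.
  then p8 is forced to False.
  then p6 is forced to True.
  then p3 is forced to True.
  then p9 is forced to True.
p5 is now unconstrained; take p5 = True.
Every clause has at least one true literal under this assignment.
So p1 = False, p2 = False, p3 = True, p4 = True, p5 = True, p6 = True, p7 = True, p8 = False, p9 = True, p10 = False is a satisfying assignment.

SATISFIABLE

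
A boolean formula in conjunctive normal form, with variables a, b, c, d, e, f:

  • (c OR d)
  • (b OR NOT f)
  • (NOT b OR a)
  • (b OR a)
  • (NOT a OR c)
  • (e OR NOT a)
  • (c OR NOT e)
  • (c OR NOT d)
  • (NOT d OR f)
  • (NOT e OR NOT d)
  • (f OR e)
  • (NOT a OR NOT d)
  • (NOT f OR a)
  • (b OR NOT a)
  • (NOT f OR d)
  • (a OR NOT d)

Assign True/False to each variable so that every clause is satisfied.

a=True, b=True, c=True, d=False, e=True, f=False

c occurs only positively in the remaining clauses — set c = True.
Try a = True.
  then e is forced to True.
  then d is forced to False.
  then b is forced to True.
  then f is forced to False.
Every clause has at least one true literal under this assignment.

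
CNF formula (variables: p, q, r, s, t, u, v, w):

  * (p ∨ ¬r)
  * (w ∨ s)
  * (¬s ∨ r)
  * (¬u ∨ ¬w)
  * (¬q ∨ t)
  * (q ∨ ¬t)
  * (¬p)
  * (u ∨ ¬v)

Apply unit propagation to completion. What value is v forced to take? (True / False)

(¬p) is a unit clause: p = False.
(p ∨ ¬r) with p = False leaves only ¬r, so r = False.
In (¬s ∨ r), r is now false; ¬s must hold, so s = False.
In (s ∨ w), s is now false; w must hold, so w = True.
In (¬w ∨ ¬u), ¬w is now false; ¬u must hold, so u = False.
(¬v ∨ u): since u = False, the clause reduces to (¬v). v = False.

False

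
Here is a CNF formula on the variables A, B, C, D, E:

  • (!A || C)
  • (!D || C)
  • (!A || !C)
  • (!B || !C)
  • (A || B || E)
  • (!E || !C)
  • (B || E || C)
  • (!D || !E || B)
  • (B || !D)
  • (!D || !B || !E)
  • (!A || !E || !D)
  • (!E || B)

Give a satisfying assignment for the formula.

A = False, B = True, C = False, D = False, E = True

Check each clause:
  1. (C || !A) — !A is true.
  2. (!D || C) — !D is true.
  3. (!C || !A) — !C is true.
  4. (!C || !B) — !C is true.
  5. (B || A || E) — B is true.
  6. (!E || !C) — !C is true.
  7. (C || E || B) — B is true.
  8. (!D || B || !E) — B is true.
  9. (!D || B) — B is true.
  10. (!D || !B || !E) — !D is true.
  11. (!D || !E || !A) — !D is true.
  12. (B || !E) — B is true.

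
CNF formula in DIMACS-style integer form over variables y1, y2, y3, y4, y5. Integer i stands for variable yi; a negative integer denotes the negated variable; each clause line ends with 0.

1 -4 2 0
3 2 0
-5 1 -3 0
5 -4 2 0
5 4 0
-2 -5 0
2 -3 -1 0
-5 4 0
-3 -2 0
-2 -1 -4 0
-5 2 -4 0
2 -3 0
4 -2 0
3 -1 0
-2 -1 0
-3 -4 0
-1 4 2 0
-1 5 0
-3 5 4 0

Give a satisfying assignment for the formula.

y1 = False, y2 = True, y3 = False, y4 = True, y5 = False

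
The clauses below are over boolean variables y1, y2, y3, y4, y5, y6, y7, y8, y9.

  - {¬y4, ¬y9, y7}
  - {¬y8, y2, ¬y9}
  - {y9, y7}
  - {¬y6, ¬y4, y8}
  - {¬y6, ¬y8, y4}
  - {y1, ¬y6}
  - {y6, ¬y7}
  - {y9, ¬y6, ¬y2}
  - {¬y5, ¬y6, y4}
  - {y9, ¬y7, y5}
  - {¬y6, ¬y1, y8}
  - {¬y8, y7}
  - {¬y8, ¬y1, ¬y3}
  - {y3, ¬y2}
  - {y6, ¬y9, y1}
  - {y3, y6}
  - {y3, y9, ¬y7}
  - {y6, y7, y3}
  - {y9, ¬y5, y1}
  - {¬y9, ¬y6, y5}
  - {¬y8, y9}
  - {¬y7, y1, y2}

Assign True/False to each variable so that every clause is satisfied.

y1=T  y2=T  y3=T  y4=F  y5=F  y6=F  y7=F  y8=F  y9=T

Check each clause:
  1. {¬y9, ¬y4, y7} — ¬y4 is true.
  2. {¬y9, y2, ¬y8} — ¬y8 is true.
  3. {y7, y9} — y9 is true.
  4. {¬y4, ¬y6, y8} — ¬y6 is true.
  5. {¬y8, y4, ¬y6} — ¬y8 is true.
  6. {¬y6, y1} — y1 is true.
  7. {¬y7, y6} — ¬y7 is true.
  8. {y9, ¬y2, ¬y6} — y9 is true.
  9. {y4, ¬y5, ¬y6} — ¬y6 is true.
  10. {y5, ¬y7, y9} — ¬y7 is true.
  11. {y8, ¬y6, ¬y1} — ¬y6 is true.
  12. {¬y8, y7} — ¬y8 is true.
  13. {¬y1, ¬y3, ¬y8} — ¬y8 is true.
  14. {¬y2, y3} — y3 is true.
  15. {y6, ¬y9, y1} — y1 is true.
  16. {y3, y6} — y3 is true.
  17. {¬y7, y3, y9} — ¬y7 is true.
  18. {y3, y6, y7} — y3 is true.
  19. {y9, ¬y5, y1} — y9 is true.
  20. {¬y6, y5, ¬y9} — ¬y6 is true.
  21. {¬y8, y9} — ¬y8 is true.
  22. {¬y7, y2, y1} — y1 is true.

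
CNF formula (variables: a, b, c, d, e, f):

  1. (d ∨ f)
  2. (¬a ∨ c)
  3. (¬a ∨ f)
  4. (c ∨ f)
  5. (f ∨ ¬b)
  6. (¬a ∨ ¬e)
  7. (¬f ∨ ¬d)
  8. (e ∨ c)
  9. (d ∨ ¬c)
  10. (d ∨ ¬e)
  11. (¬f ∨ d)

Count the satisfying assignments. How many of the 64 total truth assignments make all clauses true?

Satisfying assignments:
  a=0 b=0 c=1 d=1 e=0 f=0
  a=0 b=0 c=1 d=1 e=1 f=0
That's 2 in total.

2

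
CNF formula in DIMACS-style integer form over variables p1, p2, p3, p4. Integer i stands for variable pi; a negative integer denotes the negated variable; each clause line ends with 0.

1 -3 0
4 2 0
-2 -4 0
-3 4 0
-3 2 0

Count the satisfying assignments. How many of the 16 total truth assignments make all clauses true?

The models are:
  p1=0 p2=0 p3=0 p4=1
  p1=0 p2=1 p3=0 p4=0
  p1=1 p2=0 p3=0 p4=1
  p1=1 p2=1 p3=0 p4=0
Count: 4.

4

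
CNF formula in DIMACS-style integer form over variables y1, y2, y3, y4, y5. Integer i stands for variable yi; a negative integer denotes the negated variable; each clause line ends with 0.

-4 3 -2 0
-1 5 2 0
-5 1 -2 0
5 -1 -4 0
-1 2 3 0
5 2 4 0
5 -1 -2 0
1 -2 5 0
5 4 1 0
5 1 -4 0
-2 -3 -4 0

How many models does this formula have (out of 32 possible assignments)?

Split on y1, then y2.
  y1=1, y2=1: remaining (y3,y4,y5) ∈ {(0,0,1); (1,0,1)} — 2.
  y1=1, y2=0: remaining (y3,y4,y5) ∈ {(1,0,1); (1,1,1)} — 2.
  y1=0, y2=1: a clause becomes empty — 0.
  y1=0, y2=0: remaining (y3,y4,y5) ∈ {(0,0,1); (0,1,1); (1,0,1); (1,1,1)} — 4.
Total: 2 + 2 + 0 + 4 = 8.

8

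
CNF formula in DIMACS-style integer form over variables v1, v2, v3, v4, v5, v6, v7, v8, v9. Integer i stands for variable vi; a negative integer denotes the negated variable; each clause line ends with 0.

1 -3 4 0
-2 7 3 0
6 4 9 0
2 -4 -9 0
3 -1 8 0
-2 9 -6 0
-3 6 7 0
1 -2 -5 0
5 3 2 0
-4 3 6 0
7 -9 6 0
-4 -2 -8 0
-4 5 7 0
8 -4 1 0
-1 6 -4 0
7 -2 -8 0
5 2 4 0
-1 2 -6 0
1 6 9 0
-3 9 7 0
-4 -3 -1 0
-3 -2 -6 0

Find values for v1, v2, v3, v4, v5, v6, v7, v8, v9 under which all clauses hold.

v1=0  v2=0  v3=0  v4=0  v5=1  v6=0  v7=1  v8=0  v9=1

Check each clause:
  1. (v1 | ~v3 | v4) — ~v3 is true.
  2. (v3 | v7 | ~v2) — ~v2 is true.
  3. (v9 | v4 | v6) — v9 is true.
  4. (v2 | ~v4 | ~v9) — ~v4 is true.
  5. (~v1 | v3 | v8) — ~v1 is true.
  6. (~v2 | v9 | ~v6) — v9 is true.
  7. (v7 | v6 | ~v3) — ~v3 is true.
  8. (~v2 | ~v5 | v1) — ~v2 is true.
  9. (v5 | v2 | v3) — v5 is true.
  10. (v3 | v6 | ~v4) — ~v4 is true.
  11. (v6 | ~v9 | v7) — v7 is true.
  12. (~v4 | ~v8 | ~v2) — ~v8 is true.
  13. (v5 | ~v4 | v7) — ~v4 is true.
  14. (~v4 | v1 | v8) — ~v4 is true.
  15. (v6 | ~v1 | ~v4) — ~v4 is true.
  16. (~v2 | v7 | ~v8) — ~v8 is true.
  17. (v5 | v2 | v4) — v5 is true.
  18. (~v1 | ~v6 | v2) — ~v6 is true.
  19. (v1 | v6 | v9) — v9 is true.
  20. (v7 | ~v3 | v9) — v9 is true.
  21. (~v3 | ~v1 | ~v4) — ~v4 is true.
  22. (~v6 | ~v2 | ~v3) — ~v6 is true.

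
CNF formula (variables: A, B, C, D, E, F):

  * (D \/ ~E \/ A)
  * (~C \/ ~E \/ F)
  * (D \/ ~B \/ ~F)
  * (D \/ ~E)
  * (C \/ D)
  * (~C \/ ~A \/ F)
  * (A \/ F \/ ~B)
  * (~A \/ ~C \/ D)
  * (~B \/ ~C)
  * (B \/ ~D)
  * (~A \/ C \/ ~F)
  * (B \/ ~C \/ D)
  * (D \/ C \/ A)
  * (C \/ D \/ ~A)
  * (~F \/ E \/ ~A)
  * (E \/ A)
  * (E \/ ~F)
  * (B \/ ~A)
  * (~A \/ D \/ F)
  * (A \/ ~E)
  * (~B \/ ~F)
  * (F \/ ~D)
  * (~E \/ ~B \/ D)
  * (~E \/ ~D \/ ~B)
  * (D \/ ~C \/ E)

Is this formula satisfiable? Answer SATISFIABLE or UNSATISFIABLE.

D = True:
  propagation gives B=True, C=False, F=False; an empty clause results — contradiction.
D = False:
  propagation gives E=False, C=True; an empty clause results — contradiction.
Every branch closes, so no satisfying assignment exists.

UNSATISFIABLE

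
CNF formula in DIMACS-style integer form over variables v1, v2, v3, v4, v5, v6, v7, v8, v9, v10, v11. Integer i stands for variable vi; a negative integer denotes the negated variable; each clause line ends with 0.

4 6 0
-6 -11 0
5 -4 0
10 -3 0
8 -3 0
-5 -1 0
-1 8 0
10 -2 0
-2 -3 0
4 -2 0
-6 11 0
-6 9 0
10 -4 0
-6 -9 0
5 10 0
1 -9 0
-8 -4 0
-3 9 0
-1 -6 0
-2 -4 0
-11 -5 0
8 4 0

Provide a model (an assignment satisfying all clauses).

Pure literal: v2 appears only negated; assign v2 = False.
Pure literal: v3 appears only negated; assign v3 = False.
Try v1 = False.
  then v9 is forced to False.
  then v6 is forced to False.
  then v4 is forced to True.
  then v5 is forced to True.
  then v10 is forced to True.
  then v8 is forced to False.
  then v11 is forced to False.
v7 is now unconstrained; take v7 = False.
Every clause has at least one true literal under this assignment.
Check each clause:
  1. (v4 || v6) — v4 is true.
  2. (!v11 || !v6) — !v6 is true.
  3. (v5 || !v4) — v5 is true.
  4. (!v3 || v10) — v10 is true.
  5. (!v3 || v8) — !v3 is true.
  6. (!v1 || !v5) — !v1 is true.
  7. (!v1 || v8) — !v1 is true.
  8. (v10 || !v2) — v10 is true.
  9. (!v3 || !v2) — !v3 is true.
  10. (!v2 || v4) — v4 is true.
  11. (!v6 || v11) — !v6 is true.
  12. (!v6 || v9) — !v6 is true.
  13. (!v4 || v10) — v10 is true.
  14. (!v6 || !v9) — !v6 is true.
  15. (v10 || v5) — v10 is true.
  16. (v1 || !v9) — !v9 is true.
  17. (!v8 || !v4) — !v8 is true.
  18. (v9 || !v3) — !v3 is true.
  19. (!v6 || !v1) — !v6 is true.
  20. (!v4 || !v2) — !v2 is true.
  21. (!v5 || !v11) — !v11 is true.
  22. (v8 || v4) — v4 is true.

v1=False, v2=False, v3=False, v4=True, v5=True, v6=False, v7=False, v8=False, v9=False, v10=True, v11=False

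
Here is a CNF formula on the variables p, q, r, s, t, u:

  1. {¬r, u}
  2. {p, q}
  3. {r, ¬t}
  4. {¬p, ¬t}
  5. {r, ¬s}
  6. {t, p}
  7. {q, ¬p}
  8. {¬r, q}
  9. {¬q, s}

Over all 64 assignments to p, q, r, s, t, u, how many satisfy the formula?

2

The models are:
  p=F q=T r=T s=T t=T u=T
  p=T q=T r=T s=T t=F u=T
That's 2 in total.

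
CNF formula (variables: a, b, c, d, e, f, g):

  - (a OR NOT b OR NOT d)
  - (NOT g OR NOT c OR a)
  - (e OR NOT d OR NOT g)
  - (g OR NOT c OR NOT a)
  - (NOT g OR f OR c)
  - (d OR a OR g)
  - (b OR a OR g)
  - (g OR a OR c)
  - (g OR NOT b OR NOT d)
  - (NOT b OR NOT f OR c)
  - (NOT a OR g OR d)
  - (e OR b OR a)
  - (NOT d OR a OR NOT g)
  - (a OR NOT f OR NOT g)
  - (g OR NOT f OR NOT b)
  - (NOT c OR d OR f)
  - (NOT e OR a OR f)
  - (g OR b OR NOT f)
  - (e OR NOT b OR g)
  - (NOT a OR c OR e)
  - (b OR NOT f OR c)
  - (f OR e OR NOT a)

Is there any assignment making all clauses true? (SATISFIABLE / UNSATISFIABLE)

Try a = True.
Try b = True.
Branch on c: take c = True.
  then g is forced to True.
For the remaining variables, d = True, e = True, f = False works.
So a = T, b = T, c = T, d = T, e = T, f = F, g = T is a satisfying assignment.

SATISFIABLE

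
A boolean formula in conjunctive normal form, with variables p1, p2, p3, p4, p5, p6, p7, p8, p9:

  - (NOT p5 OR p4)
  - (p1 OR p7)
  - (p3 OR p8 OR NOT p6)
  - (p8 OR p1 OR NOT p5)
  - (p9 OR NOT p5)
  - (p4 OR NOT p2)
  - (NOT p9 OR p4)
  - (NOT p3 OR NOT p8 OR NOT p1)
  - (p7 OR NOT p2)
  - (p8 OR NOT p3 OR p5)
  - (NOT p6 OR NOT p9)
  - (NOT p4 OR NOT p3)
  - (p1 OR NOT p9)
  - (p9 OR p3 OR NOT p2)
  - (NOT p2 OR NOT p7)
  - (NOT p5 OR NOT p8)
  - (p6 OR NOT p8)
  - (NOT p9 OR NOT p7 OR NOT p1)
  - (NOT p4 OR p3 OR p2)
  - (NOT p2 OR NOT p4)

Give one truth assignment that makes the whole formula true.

Set p1 = False and propagate.
  then p7 is forced to True.
  then p9 is forced to False.
  then p5 is forced to False.
  then p2 is forced to False.
Set p3 = False and propagate.
  then p4 is forced to False.
For the remaining variables, p6 = True, p8 = True works.

p1=False, p2=False, p3=False, p4=False, p5=False, p6=True, p7=True, p8=True, p9=False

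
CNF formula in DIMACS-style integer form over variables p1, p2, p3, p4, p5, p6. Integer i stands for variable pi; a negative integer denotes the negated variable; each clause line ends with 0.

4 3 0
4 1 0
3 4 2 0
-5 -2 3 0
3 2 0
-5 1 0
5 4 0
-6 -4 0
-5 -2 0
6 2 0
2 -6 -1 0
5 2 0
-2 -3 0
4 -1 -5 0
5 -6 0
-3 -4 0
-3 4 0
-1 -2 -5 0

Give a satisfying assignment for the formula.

Branch on p1: take p1 = False.
  then p4 is forced to True.
  then p5 is forced to False.
  then p6 is forced to False.
  then p2 is forced to True.
  then p3 is forced to False.
Check each clause:
  1. {p3, p4} — p4 is true.
  2. {p4, p1} — p4 is true.
  3. {p4, p3, p2} — p2 is true.
  4. {p3, ¬p5, ¬p2} — ¬p5 is true.
  5. {p2, p3} — p2 is true.
  6. {p1, ¬p5} — ¬p5 is true.
  7. {p4, p5} — p4 is true.
  8. {¬p4, ¬p6} — ¬p6 is true.
  9. {¬p2, ¬p5} — ¬p5 is true.
  10. {p6, p2} — p2 is true.
  11. {¬p1, ¬p6, p2} — ¬p6 is true.
  12. {p2, p5} — p2 is true.
  13. {¬p2, ¬p3} — ¬p3 is true.
  14. {¬p1, ¬p5, p4} — ¬p5 is true.
  15. {p5, ¬p6} — ¬p6 is true.
  16. {¬p4, ¬p3} — ¬p3 is true.
  17. {p4, ¬p3} — p4 is true.
  18. {¬p2, ¬p5, ¬p1} — ¬p5 is true.

p1=0, p2=1, p3=0, p4=1, p5=0, p6=0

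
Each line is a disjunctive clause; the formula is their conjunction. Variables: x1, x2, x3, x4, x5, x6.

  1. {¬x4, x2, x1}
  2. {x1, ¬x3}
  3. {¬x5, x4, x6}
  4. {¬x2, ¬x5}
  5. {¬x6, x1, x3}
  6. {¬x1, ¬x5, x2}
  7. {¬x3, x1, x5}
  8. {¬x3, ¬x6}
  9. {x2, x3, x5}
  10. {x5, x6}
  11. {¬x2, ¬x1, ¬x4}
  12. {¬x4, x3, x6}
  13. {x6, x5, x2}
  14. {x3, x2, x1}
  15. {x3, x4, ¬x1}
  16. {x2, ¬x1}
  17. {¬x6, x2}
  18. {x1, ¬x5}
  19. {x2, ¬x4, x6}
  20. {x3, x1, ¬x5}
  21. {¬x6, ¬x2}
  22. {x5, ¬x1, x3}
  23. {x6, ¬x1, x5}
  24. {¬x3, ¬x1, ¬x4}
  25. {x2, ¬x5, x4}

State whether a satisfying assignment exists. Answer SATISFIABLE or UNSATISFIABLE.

UNSATISFIABLE

x1 = True:
  propagation gives x2=True, x5=False, x6=True; an empty clause results — contradiction.
x1 = False:
  propagation gives x3=False, x6=False, x5=True; an empty clause results — contradiction.
Every branch closes, so no satisfying assignment exists.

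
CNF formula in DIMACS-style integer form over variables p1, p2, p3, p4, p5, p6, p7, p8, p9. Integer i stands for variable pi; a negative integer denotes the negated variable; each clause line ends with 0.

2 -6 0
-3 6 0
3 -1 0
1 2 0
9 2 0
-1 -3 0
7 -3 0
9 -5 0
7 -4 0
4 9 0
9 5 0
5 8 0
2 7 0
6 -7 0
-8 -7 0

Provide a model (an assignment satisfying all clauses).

p1=False, p2=True, p3=True, p4=True, p5=True, p6=True, p7=True, p8=False, p9=True

Check each clause:
  1. (p2 \/ ~p6) — p2 is true.
  2. (~p3 \/ p6) — p6 is true.
  3. (~p1 \/ p3) — p3 is true.
  4. (p2 \/ p1) — p2 is true.
  5. (p9 \/ p2) — p9 is true.
  6. (~p3 \/ ~p1) — ~p1 is true.
  7. (p7 \/ ~p3) — p7 is true.
  8. (p9 \/ ~p5) — p9 is true.
  9. (~p4 \/ p7) — p7 is true.
  10. (p9 \/ p4) — p9 is true.
  11. (p5 \/ p9) — p9 is true.
  12. (p8 \/ p5) — p5 is true.
  13. (p2 \/ p7) — p2 is true.
  14. (~p7 \/ p6) — p6 is true.
  15. (~p8 \/ ~p7) — ~p8 is true.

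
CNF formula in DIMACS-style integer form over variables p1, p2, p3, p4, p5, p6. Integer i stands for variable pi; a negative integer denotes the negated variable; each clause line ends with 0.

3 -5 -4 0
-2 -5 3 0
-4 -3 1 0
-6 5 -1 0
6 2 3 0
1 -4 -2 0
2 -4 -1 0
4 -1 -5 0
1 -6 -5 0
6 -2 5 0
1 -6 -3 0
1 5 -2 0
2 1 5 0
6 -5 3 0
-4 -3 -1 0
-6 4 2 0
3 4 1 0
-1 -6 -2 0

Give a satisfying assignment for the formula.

Try p1 = False.
Try p2 = False.
  then p5 is forced to True.
  then p6 is forced to False.
  then p3 is forced to True.
  then p4 is forced to False.

p1=F, p2=F, p3=T, p4=F, p5=T, p6=F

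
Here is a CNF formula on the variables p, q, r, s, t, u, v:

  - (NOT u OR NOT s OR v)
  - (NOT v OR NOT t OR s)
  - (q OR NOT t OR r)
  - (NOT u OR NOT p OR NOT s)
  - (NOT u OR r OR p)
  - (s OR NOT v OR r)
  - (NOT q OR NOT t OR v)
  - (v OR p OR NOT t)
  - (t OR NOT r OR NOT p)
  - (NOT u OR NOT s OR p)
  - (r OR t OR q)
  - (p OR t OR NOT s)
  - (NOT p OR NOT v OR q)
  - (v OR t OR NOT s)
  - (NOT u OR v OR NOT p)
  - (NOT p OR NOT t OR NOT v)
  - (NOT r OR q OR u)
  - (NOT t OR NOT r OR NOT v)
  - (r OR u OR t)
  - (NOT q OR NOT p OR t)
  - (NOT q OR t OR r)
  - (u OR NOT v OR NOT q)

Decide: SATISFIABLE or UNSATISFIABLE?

Branch on p: take p = False.
Try q = True.
The remaining clauses are satisfied by r = True, s = False, t = False, u = True, v = True.
So p = F, q = T, r = T, s = F, t = F, u = T, v = T is a satisfying assignment.

SATISFIABLE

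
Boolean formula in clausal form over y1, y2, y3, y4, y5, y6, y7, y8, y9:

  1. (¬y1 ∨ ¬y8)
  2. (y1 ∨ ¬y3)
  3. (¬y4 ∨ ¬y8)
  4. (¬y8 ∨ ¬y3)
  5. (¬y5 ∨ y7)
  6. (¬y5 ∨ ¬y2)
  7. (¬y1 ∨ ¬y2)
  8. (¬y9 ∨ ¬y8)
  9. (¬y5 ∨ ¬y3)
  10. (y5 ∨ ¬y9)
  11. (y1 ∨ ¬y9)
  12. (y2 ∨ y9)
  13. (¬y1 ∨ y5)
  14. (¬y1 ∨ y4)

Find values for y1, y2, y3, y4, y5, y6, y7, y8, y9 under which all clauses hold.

Pure literal: y3 appears only negated; assign y3 = False.
y8 occurs only negated in the remaining clauses — set y8 = False.
Branch on y1: take y1 = False.
  then y9 is forced to False.
  then y2 is forced to True.
  then y5 is forced to False.
y4, y6, y7 are now unconstrained; take y4 = False, y6 = False, y7 = False.

y1=F, y2=T, y3=F, y4=F, y5=F, y6=F, y7=F, y8=F, y9=F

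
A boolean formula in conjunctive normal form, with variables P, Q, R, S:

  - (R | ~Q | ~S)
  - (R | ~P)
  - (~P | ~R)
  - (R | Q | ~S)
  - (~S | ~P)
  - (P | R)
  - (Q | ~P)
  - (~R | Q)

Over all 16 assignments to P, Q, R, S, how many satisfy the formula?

2

The models are:
  P=0 Q=1 R=1 S=0
  P=0 Q=1 R=1 S=1
That's 2 in total.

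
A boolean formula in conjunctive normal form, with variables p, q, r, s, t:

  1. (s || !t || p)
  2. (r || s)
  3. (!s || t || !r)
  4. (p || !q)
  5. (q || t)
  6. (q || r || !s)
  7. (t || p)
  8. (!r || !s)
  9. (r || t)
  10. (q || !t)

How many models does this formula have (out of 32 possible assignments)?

3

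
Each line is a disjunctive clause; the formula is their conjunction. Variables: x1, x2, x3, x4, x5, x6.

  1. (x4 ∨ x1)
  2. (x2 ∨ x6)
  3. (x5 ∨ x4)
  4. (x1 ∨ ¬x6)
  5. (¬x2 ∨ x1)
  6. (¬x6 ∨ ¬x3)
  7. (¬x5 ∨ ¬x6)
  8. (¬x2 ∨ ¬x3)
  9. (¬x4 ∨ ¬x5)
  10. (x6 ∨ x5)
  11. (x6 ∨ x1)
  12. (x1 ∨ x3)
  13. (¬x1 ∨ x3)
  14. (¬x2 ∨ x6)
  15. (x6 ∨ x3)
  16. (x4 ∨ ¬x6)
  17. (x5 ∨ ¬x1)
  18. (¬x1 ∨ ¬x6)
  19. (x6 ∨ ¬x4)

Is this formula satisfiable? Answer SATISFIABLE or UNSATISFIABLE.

x6 = True:
  propagation gives x1=True; an empty clause results — contradiction.
x6 = False:
  propagation gives x2=True; an empty clause results — contradiction.
Every branch closes, so no satisfying assignment exists.

UNSATISFIABLE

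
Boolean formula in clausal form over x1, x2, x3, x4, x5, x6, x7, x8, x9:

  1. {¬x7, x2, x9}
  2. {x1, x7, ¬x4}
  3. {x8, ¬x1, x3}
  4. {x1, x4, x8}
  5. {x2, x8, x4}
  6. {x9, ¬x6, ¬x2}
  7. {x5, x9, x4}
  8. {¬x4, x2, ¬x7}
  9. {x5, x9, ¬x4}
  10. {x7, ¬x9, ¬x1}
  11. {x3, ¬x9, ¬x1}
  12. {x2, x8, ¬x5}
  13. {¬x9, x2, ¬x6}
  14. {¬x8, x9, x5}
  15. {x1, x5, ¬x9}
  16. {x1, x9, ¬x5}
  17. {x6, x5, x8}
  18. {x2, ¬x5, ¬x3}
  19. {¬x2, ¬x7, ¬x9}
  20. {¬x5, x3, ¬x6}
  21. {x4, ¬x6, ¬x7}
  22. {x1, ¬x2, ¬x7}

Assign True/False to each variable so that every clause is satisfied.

x1 = T, x2 = T, x3 = F, x4 = T, x5 = T, x6 = F, x7 = T, x8 = T, x9 = F

Try x1 = True.
Set x2 = True and propagate.
Try x3 = False.
  then x8 is forced to True.
  then x9 is forced to False.
  then x6 is forced to False.
  then x5 is forced to True.
x4, x7 are now unconstrained; take x4 = True, x7 = True.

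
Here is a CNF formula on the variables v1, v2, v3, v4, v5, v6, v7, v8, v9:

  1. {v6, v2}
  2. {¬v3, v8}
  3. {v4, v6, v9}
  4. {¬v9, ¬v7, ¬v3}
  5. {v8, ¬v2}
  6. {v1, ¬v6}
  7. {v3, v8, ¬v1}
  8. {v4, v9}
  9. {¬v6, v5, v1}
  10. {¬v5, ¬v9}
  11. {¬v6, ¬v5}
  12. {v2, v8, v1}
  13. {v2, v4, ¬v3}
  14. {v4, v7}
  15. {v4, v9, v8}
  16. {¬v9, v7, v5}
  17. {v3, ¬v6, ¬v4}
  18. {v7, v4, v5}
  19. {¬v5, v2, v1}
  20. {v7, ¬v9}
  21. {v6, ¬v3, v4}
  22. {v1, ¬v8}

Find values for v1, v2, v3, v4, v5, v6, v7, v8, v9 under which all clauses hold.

v1=T  v2=T  v3=F  v4=T  v5=T  v6=F  v7=T  v8=T  v9=F

Check each clause:
  1. {v6, v2} — v2 is true.
  2. {¬v3, v8} — v8 is true.
  3. {v6, v4, v9} — v4 is true.
  4. {¬v3, ¬v7, ¬v9} — ¬v3 is true.
  5. {v8, ¬v2} — v8 is true.
  6. {¬v6, v1} — v1 is true.
  7. {v3, ¬v1, v8} — v8 is true.
  8. {v9, v4} — v4 is true.
  9. {v1, v5, ¬v6} — v1 is true.
  10. {¬v5, ¬v9} — ¬v9 is true.
  11. {¬v5, ¬v6} — ¬v6 is true.
  12. {v1, v2, v8} — v8 is true.
  13. {¬v3, v4, v2} — v2 is true.
  14. {v7, v4} — v4 is true.
  15. {v8, v9, v4} — v8 is true.
  16. {v7, v5, ¬v9} — ¬v9 is true.
  17. {v3, ¬v4, ¬v6} — ¬v6 is true.
  18. {v5, v4, v7} — v4 is true.
  19. {v2, ¬v5, v1} — v1 is true.
  20. {¬v9, v7} — v7 is true.
  21. {¬v3, v4, v6} — v4 is true.
  22. {v1, ¬v8} — v1 is true.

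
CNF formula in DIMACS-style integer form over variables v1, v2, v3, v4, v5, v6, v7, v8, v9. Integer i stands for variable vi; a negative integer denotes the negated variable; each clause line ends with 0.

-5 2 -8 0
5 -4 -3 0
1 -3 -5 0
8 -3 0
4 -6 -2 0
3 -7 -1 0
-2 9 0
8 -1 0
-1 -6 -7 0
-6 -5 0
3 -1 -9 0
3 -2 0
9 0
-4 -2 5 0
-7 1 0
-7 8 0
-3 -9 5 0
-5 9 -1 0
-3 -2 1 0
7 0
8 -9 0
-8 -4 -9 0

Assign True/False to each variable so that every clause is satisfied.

v1=T, v2=T, v3=T, v4=F, v5=T, v6=F, v7=T, v8=T, v9=T

The clause (v9) is unit: v9 must be True.
(v7) is a unit clause, so v7 = True.
Unit propagation: (v1) forces v1 = True.
The clause (v3) is unit: v3 must be True.
Unit propagation: (v8) forces v8 = True.
The clause (~v6) is unit: v6 must be False.
(v5) is a unit clause, so v5 = True.
(v2) is a unit clause, so v2 = True.
Unit propagation: (~v4) forces v4 = False.
Every clause has at least one true literal under this assignment.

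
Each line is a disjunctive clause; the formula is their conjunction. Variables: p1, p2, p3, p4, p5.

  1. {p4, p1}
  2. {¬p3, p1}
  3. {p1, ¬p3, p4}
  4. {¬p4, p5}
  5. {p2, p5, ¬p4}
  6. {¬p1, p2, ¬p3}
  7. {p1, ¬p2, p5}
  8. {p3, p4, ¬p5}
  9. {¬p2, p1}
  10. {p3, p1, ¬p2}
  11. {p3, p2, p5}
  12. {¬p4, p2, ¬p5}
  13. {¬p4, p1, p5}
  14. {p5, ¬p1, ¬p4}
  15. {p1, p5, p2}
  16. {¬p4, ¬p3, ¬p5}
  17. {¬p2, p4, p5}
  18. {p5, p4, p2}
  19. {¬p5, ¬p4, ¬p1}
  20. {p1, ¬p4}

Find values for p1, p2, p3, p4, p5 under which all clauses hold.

Try p1 = True.
The remaining clauses are satisfied by p2 = True, p3 = True, p4 = False, p5 = True.
Every clause has at least one true literal under this assignment.

p1=True  p2=True  p3=True  p4=False  p5=True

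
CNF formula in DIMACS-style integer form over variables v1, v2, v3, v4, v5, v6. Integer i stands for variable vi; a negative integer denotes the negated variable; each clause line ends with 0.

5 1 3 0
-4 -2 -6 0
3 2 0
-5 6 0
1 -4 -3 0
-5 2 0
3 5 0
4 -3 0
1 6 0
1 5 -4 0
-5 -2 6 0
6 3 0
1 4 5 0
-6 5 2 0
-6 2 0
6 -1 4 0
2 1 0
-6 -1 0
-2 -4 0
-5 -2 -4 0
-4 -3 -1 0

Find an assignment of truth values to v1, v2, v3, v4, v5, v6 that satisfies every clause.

v1 = 0, v2 = 1, v3 = 0, v4 = 0, v5 = 1, v6 = 1

Branch on v1: take v1 = False.
  then v6 is forced to True.
  then v2 is forced to True.
  then v4 is forced to False.
  then v3 is forced to False.
  then v5 is forced to True.
Every clause has at least one true literal under this assignment.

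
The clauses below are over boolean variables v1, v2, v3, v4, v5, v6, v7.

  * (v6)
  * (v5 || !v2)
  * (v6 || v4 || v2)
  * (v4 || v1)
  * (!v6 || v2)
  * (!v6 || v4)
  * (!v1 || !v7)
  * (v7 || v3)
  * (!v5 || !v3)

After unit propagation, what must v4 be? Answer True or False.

True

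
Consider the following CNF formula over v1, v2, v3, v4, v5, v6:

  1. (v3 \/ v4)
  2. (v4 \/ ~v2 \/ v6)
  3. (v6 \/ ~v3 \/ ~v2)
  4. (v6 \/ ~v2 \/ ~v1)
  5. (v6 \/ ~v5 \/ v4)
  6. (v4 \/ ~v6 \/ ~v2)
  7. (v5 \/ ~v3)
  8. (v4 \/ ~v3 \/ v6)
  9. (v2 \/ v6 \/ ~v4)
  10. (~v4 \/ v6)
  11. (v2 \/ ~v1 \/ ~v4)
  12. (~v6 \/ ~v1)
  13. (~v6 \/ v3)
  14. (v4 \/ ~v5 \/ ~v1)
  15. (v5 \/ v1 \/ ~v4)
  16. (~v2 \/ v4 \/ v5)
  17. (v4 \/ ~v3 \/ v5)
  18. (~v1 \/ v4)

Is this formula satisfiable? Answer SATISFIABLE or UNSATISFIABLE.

SATISFIABLE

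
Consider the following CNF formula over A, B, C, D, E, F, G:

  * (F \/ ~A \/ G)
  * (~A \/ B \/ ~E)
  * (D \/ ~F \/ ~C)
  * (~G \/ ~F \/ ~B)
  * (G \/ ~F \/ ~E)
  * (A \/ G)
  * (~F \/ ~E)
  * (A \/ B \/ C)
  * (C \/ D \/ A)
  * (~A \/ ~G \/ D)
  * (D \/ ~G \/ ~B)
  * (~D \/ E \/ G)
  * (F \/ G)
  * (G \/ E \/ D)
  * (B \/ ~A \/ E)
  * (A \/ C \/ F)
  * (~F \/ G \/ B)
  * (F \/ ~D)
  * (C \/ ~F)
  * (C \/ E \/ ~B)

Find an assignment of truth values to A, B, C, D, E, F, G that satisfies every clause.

A=False, B=False, C=True, D=False, E=True, F=False, G=True

Try A = False.
  then G is forced to True.
Try B = False.
  then C is forced to True.
The remaining clauses are satisfied by D = False, E = True, F = False.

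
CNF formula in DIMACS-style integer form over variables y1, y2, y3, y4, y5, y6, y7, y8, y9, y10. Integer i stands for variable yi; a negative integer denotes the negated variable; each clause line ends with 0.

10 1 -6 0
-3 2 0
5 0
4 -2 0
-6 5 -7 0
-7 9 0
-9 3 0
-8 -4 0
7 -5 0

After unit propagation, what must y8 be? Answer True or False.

False

Unit clause (y5) sets y5 = True.
(y7 ∨ ¬y5) with y5 = True leaves only y7, so y7 = True.
(y9 ∨ ¬y7): since y7 = True, the clause reduces to (y9). y9 = True.
From (y3 ∨ ¬y9) and y9 = True: y3 = True.
(¬y3 ∨ y2) with y3 = True leaves only y2, so y2 = True.
(y4 ∨ ¬y2) with y2 = True leaves only y4, so y4 = True.
From (¬y4 ∨ ¬y8) and y4 = True: y8 = False.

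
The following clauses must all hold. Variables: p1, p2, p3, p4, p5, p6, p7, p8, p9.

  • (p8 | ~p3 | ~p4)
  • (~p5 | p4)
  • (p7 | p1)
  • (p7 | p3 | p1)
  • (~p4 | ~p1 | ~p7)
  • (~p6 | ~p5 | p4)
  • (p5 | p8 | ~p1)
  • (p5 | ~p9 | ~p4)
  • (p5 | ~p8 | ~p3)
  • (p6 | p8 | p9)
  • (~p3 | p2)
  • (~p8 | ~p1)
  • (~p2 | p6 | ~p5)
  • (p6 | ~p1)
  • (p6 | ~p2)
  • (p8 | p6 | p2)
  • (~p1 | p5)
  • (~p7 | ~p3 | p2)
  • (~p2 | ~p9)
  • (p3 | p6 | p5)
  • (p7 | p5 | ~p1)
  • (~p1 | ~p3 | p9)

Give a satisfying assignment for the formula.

p1 = True, p2 = False, p3 = False, p4 = True, p5 = True, p6 = True, p7 = False, p8 = False, p9 = True

Branch on p1: take p1 = True.
  then p8 is forced to False.
  then p5 is forced to True.
  then p4 is forced to True.
  then p3 is forced to False.
  then p7 is forced to False.
  then p6 is forced to True.
Set p2 = False and propagate.
p9 is now unconstrained; take p9 = True.
Every clause has at least one true literal under this assignment.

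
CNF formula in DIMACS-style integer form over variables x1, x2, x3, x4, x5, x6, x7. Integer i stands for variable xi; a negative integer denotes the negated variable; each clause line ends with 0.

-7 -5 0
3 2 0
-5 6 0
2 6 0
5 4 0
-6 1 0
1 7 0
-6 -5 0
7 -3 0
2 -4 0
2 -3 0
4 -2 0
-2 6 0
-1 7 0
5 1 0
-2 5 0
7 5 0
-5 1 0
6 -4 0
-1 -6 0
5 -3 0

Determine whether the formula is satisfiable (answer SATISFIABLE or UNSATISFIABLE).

x5 = True:
  propagation gives x7=False, x6=True; an empty clause results — contradiction.
x5 = False:
  propagation gives x4=True, x2=True; an empty clause results — contradiction.
Every branch closes, so no satisfying assignment exists.

UNSATISFIABLE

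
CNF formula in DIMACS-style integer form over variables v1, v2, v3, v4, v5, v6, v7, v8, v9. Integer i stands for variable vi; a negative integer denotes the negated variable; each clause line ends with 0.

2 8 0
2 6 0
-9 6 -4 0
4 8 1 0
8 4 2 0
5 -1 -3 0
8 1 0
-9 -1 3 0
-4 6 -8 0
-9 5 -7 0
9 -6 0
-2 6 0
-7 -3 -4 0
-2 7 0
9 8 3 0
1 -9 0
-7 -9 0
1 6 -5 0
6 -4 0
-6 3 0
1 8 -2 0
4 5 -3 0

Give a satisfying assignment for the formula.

Set v1 = True and propagate.
For the remaining variables, v2 = False, v3 = True, v4 = False, v5 = True, v6 = True, v7 = False, v8 = True, v9 = True works.
Every clause has at least one true literal under this assignment.

v1=T, v2=F, v3=T, v4=F, v5=T, v6=T, v7=F, v8=T, v9=T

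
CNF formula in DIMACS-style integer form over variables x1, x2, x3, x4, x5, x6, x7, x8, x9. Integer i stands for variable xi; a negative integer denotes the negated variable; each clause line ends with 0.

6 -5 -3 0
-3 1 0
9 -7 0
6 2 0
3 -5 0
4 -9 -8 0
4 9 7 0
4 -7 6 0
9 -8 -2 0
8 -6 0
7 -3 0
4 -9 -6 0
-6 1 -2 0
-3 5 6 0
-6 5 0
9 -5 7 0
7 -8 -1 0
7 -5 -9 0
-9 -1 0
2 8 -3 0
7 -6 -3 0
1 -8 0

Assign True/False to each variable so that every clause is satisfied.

x4 occurs only positively in the remaining clauses — set x4 = True.
Set x1 = False and propagate.
  then x3 is forced to False.
  then x5 is forced to False.
  then x6 is forced to False.
  then x2 is forced to True.
  then x8 is forced to False.
For the remaining variables, x7 = False, x9 = True works.
Every clause has at least one true literal under this assignment.

x1=False, x2=True, x3=False, x4=True, x5=False, x6=False, x7=False, x8=False, x9=True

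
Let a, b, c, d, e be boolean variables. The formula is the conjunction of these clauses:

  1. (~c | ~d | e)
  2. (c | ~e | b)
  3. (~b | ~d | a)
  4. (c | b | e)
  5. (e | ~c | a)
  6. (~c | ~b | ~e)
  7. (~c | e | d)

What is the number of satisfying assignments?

10

Split on c, then e.
  c=T, e=T: remaining (a,b,d) ∈ {(F,F,F); (F,F,T); (T,F,F); (T,F,T)} — 4.
  c=T, e=F: a clause becomes empty — 0.
  c=F, e=T: remaining (a,b,d) ∈ {(F,T,F); (T,T,F); (T,T,T)} — 3.
  c=F, e=F: remaining (a,b,d) ∈ {(F,T,F); (T,T,F); (T,T,T)} — 3.
Total: 4 + 0 + 3 + 3 = 10.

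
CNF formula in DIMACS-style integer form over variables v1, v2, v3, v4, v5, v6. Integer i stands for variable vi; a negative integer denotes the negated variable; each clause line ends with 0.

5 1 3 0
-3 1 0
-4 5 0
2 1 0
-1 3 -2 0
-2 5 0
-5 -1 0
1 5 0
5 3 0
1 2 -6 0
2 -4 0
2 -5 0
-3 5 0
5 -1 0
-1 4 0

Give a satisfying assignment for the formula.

v1=False, v2=True, v3=False, v4=False, v5=True, v6=True

Check each clause:
  1. (v1 \/ v5 \/ v3) — v5 is true.
  2. (~v3 \/ v1) — ~v3 is true.
  3. (~v4 \/ v5) — ~v4 is true.
  4. (v2 \/ v1) — v2 is true.
  5. (~v2 \/ ~v1 \/ v3) — ~v1 is true.
  6. (~v2 \/ v5) — v5 is true.
  7. (~v5 \/ ~v1) — ~v1 is true.
  8. (v1 \/ v5) — v5 is true.
  9. (v5 \/ v3) — v5 is true.
  10. (~v6 \/ v1 \/ v2) — v2 is true.
  11. (~v4 \/ v2) — v2 is true.
  12. (v2 \/ ~v5) — v2 is true.
  13. (v5 \/ ~v3) — ~v3 is true.
  14. (v5 \/ ~v1) — v5 is true.
  15. (v4 \/ ~v1) — ~v1 is true.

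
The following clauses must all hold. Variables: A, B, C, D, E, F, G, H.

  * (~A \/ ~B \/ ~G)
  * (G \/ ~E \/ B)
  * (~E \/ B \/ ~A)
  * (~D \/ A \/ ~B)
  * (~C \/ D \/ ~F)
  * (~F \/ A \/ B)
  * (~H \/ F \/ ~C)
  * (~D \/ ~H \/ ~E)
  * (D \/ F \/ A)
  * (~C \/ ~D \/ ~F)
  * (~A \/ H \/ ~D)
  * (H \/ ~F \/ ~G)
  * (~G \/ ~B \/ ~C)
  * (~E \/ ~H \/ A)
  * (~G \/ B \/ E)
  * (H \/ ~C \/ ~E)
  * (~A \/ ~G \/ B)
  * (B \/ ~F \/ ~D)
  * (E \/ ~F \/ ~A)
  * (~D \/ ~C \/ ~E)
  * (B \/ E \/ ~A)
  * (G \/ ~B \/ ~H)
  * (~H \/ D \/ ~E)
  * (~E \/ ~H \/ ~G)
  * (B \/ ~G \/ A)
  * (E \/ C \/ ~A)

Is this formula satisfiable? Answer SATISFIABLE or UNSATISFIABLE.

Try A = False.
Try B = True.
  then D is forced to False.
  then F is forced to True.
  then C is forced to False.
Try E = False.
The remaining clauses are satisfied by G = True, H = True.
So A=F  B=T  C=F  D=F  E=F  F=T  G=T  H=T is a satisfying assignment.

SATISFIABLE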